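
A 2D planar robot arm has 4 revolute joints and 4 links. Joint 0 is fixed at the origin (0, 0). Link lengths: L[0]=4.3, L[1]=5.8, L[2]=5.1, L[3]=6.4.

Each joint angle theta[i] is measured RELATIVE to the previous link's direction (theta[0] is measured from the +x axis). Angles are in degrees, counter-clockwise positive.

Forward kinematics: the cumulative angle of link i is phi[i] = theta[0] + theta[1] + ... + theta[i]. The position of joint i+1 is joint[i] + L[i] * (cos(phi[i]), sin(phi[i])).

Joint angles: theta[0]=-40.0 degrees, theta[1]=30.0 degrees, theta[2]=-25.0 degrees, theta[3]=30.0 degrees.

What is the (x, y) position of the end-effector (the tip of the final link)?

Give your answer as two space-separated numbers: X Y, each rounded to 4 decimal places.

joint[0] = (0.0000, 0.0000)  (base)
link 0: phi[0] = -40 = -40 deg
  cos(-40 deg) = 0.7660, sin(-40 deg) = -0.6428
  joint[1] = (0.0000, 0.0000) + 4.3 * (0.7660, -0.6428) = (0.0000 + 3.2940, 0.0000 + -2.7640) = (3.2940, -2.7640)
link 1: phi[1] = -40 + 30 = -10 deg
  cos(-10 deg) = 0.9848, sin(-10 deg) = -0.1736
  joint[2] = (3.2940, -2.7640) + 5.8 * (0.9848, -0.1736) = (3.2940 + 5.7119, -2.7640 + -1.0072) = (9.0059, -3.7711)
link 2: phi[2] = -40 + 30 + -25 = -35 deg
  cos(-35 deg) = 0.8192, sin(-35 deg) = -0.5736
  joint[3] = (9.0059, -3.7711) + 5.1 * (0.8192, -0.5736) = (9.0059 + 4.1777, -3.7711 + -2.9252) = (13.1836, -6.6964)
link 3: phi[3] = -40 + 30 + -25 + 30 = -5 deg
  cos(-5 deg) = 0.9962, sin(-5 deg) = -0.0872
  joint[4] = (13.1836, -6.6964) + 6.4 * (0.9962, -0.0872) = (13.1836 + 6.3756, -6.6964 + -0.5578) = (19.5592, -7.2542)
End effector: (19.5592, -7.2542)

Answer: 19.5592 -7.2542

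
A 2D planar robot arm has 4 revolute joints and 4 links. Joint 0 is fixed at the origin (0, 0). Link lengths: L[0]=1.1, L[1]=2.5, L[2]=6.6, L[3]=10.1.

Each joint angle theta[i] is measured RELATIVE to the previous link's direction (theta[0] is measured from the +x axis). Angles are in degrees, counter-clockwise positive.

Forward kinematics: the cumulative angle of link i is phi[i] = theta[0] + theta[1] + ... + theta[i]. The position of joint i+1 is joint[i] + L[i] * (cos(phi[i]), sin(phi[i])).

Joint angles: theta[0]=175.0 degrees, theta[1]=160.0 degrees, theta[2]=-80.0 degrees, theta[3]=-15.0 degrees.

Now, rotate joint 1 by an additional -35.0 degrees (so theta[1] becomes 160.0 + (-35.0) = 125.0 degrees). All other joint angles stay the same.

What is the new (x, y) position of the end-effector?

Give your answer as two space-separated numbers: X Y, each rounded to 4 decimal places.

joint[0] = (0.0000, 0.0000)  (base)
link 0: phi[0] = 175 = 175 deg
  cos(175 deg) = -0.9962, sin(175 deg) = 0.0872
  joint[1] = (0.0000, 0.0000) + 1.1 * (-0.9962, 0.0872) = (0.0000 + -1.0958, 0.0000 + 0.0959) = (-1.0958, 0.0959)
link 1: phi[1] = 175 + 125 = 300 deg
  cos(300 deg) = 0.5000, sin(300 deg) = -0.8660
  joint[2] = (-1.0958, 0.0959) + 2.5 * (0.5000, -0.8660) = (-1.0958 + 1.2500, 0.0959 + -2.1651) = (0.1542, -2.0692)
link 2: phi[2] = 175 + 125 + -80 = 220 deg
  cos(220 deg) = -0.7660, sin(220 deg) = -0.6428
  joint[3] = (0.1542, -2.0692) + 6.6 * (-0.7660, -0.6428) = (0.1542 + -5.0559, -2.0692 + -4.2424) = (-4.9017, -6.3116)
link 3: phi[3] = 175 + 125 + -80 + -15 = 205 deg
  cos(205 deg) = -0.9063, sin(205 deg) = -0.4226
  joint[4] = (-4.9017, -6.3116) + 10.1 * (-0.9063, -0.4226) = (-4.9017 + -9.1537, -6.3116 + -4.2684) = (-14.0554, -10.5800)
End effector: (-14.0554, -10.5800)

Answer: -14.0554 -10.5800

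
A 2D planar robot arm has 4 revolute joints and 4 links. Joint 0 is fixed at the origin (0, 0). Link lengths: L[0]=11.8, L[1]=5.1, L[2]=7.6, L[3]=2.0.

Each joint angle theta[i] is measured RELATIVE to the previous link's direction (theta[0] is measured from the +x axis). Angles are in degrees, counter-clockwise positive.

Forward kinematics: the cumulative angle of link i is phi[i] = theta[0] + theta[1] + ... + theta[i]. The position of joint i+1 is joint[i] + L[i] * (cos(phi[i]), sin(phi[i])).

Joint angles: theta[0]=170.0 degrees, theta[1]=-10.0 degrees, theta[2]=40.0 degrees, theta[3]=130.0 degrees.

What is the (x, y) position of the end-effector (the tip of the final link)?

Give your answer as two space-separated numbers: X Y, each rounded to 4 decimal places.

joint[0] = (0.0000, 0.0000)  (base)
link 0: phi[0] = 170 = 170 deg
  cos(170 deg) = -0.9848, sin(170 deg) = 0.1736
  joint[1] = (0.0000, 0.0000) + 11.8 * (-0.9848, 0.1736) = (0.0000 + -11.6207, 0.0000 + 2.0490) = (-11.6207, 2.0490)
link 1: phi[1] = 170 + -10 = 160 deg
  cos(160 deg) = -0.9397, sin(160 deg) = 0.3420
  joint[2] = (-11.6207, 2.0490) + 5.1 * (-0.9397, 0.3420) = (-11.6207 + -4.7924, 2.0490 + 1.7443) = (-16.4132, 3.7934)
link 2: phi[2] = 170 + -10 + 40 = 200 deg
  cos(200 deg) = -0.9397, sin(200 deg) = -0.3420
  joint[3] = (-16.4132, 3.7934) + 7.6 * (-0.9397, -0.3420) = (-16.4132 + -7.1417, 3.7934 + -2.5994) = (-23.5548, 1.1940)
link 3: phi[3] = 170 + -10 + 40 + 130 = 330 deg
  cos(330 deg) = 0.8660, sin(330 deg) = -0.5000
  joint[4] = (-23.5548, 1.1940) + 2 * (0.8660, -0.5000) = (-23.5548 + 1.7321, 1.1940 + -1.0000) = (-21.8228, 0.1940)
End effector: (-21.8228, 0.1940)

Answer: -21.8228 0.1940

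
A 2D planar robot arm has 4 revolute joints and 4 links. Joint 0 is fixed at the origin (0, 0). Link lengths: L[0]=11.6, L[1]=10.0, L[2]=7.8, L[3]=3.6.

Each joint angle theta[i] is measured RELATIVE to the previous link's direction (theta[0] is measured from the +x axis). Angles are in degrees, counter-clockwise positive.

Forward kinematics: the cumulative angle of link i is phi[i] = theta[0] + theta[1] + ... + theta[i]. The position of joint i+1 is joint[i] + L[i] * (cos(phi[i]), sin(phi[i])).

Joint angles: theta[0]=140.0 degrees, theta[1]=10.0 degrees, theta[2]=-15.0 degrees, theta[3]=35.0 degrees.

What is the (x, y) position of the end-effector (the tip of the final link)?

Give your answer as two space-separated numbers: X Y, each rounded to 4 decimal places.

joint[0] = (0.0000, 0.0000)  (base)
link 0: phi[0] = 140 = 140 deg
  cos(140 deg) = -0.7660, sin(140 deg) = 0.6428
  joint[1] = (0.0000, 0.0000) + 11.6 * (-0.7660, 0.6428) = (0.0000 + -8.8861, 0.0000 + 7.4563) = (-8.8861, 7.4563)
link 1: phi[1] = 140 + 10 = 150 deg
  cos(150 deg) = -0.8660, sin(150 deg) = 0.5000
  joint[2] = (-8.8861, 7.4563) + 10 * (-0.8660, 0.5000) = (-8.8861 + -8.6603, 7.4563 + 5.0000) = (-17.5464, 12.4563)
link 2: phi[2] = 140 + 10 + -15 = 135 deg
  cos(135 deg) = -0.7071, sin(135 deg) = 0.7071
  joint[3] = (-17.5464, 12.4563) + 7.8 * (-0.7071, 0.7071) = (-17.5464 + -5.5154, 12.4563 + 5.5154) = (-23.0618, 17.9718)
link 3: phi[3] = 140 + 10 + -15 + 35 = 170 deg
  cos(170 deg) = -0.9848, sin(170 deg) = 0.1736
  joint[4] = (-23.0618, 17.9718) + 3.6 * (-0.9848, 0.1736) = (-23.0618 + -3.5453, 17.9718 + 0.6251) = (-26.6071, 18.5969)
End effector: (-26.6071, 18.5969)

Answer: -26.6071 18.5969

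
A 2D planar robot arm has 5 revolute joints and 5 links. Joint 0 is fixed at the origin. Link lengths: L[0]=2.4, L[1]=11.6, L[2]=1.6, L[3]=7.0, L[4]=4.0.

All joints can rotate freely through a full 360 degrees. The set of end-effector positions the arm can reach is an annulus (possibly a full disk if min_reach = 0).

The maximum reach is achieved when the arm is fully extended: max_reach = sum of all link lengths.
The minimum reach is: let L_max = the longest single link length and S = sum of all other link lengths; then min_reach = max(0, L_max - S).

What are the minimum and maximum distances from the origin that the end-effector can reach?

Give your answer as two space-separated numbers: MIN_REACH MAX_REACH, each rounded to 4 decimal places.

Link lengths: [2.4, 11.6, 1.6, 7.0, 4.0]
max_reach = 2.4 + 11.6 + 1.6 + 7 + 4 = 26.6
L_max = max([2.4, 11.6, 1.6, 7.0, 4.0]) = 11.6
S (sum of others) = 26.6 - 11.6 = 15
min_reach = max(0, 11.6 - 15) = max(0, -3.4) = 0

Answer: 0.0000 26.6000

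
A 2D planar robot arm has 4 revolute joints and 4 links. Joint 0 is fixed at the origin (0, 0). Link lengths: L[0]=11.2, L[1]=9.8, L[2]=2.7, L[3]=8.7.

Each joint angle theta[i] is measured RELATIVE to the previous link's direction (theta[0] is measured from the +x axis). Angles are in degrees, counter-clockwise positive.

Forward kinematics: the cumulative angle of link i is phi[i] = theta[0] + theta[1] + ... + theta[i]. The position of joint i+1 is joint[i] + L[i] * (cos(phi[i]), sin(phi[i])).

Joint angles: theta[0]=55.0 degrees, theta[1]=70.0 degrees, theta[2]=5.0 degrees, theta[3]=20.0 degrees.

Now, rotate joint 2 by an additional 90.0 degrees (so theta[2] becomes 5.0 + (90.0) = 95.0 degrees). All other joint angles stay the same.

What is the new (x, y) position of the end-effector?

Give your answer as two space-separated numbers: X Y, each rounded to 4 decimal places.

joint[0] = (0.0000, 0.0000)  (base)
link 0: phi[0] = 55 = 55 deg
  cos(55 deg) = 0.5736, sin(55 deg) = 0.8192
  joint[1] = (0.0000, 0.0000) + 11.2 * (0.5736, 0.8192) = (0.0000 + 6.4241, 0.0000 + 9.1745) = (6.4241, 9.1745)
link 1: phi[1] = 55 + 70 = 125 deg
  cos(125 deg) = -0.5736, sin(125 deg) = 0.8192
  joint[2] = (6.4241, 9.1745) + 9.8 * (-0.5736, 0.8192) = (6.4241 + -5.6210, 9.1745 + 8.0277) = (0.8030, 17.2022)
link 2: phi[2] = 55 + 70 + 95 = 220 deg
  cos(220 deg) = -0.7660, sin(220 deg) = -0.6428
  joint[3] = (0.8030, 17.2022) + 2.7 * (-0.7660, -0.6428) = (0.8030 + -2.0683, 17.2022 + -1.7355) = (-1.2653, 15.4667)
link 3: phi[3] = 55 + 70 + 95 + 20 = 240 deg
  cos(240 deg) = -0.5000, sin(240 deg) = -0.8660
  joint[4] = (-1.2653, 15.4667) + 8.7 * (-0.5000, -0.8660) = (-1.2653 + -4.3500, 15.4667 + -7.5344) = (-5.6153, 7.9322)
End effector: (-5.6153, 7.9322)

Answer: -5.6153 7.9322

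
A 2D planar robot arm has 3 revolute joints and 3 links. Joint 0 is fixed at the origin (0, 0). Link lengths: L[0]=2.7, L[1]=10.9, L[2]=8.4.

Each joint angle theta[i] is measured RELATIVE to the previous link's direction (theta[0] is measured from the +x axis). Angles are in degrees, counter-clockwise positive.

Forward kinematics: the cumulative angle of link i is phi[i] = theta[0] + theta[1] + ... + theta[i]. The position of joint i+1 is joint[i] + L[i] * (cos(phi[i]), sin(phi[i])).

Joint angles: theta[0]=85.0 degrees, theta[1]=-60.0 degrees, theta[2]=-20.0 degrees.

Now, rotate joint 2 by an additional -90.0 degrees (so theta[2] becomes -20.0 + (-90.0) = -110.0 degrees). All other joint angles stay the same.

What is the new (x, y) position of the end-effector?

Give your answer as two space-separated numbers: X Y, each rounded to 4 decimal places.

joint[0] = (0.0000, 0.0000)  (base)
link 0: phi[0] = 85 = 85 deg
  cos(85 deg) = 0.0872, sin(85 deg) = 0.9962
  joint[1] = (0.0000, 0.0000) + 2.7 * (0.0872, 0.9962) = (0.0000 + 0.2353, 0.0000 + 2.6897) = (0.2353, 2.6897)
link 1: phi[1] = 85 + -60 = 25 deg
  cos(25 deg) = 0.9063, sin(25 deg) = 0.4226
  joint[2] = (0.2353, 2.6897) + 10.9 * (0.9063, 0.4226) = (0.2353 + 9.8788, 2.6897 + 4.6065) = (10.1141, 7.2963)
link 2: phi[2] = 85 + -60 + -110 = -85 deg
  cos(-85 deg) = 0.0872, sin(-85 deg) = -0.9962
  joint[3] = (10.1141, 7.2963) + 8.4 * (0.0872, -0.9962) = (10.1141 + 0.7321, 7.2963 + -8.3680) = (10.8462, -1.0718)
End effector: (10.8462, -1.0718)

Answer: 10.8462 -1.0718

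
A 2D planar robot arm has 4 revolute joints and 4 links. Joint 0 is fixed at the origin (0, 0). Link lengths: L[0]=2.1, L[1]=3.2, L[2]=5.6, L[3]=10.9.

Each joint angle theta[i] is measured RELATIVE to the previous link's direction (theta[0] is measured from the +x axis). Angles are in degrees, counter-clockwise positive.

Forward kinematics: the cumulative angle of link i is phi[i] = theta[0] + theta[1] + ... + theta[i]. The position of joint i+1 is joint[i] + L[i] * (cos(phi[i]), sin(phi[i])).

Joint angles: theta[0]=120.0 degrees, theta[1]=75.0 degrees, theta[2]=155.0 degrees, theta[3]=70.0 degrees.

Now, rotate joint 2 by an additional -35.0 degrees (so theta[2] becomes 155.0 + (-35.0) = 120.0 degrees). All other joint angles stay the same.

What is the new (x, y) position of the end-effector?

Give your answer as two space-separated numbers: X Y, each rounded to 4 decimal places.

joint[0] = (0.0000, 0.0000)  (base)
link 0: phi[0] = 120 = 120 deg
  cos(120 deg) = -0.5000, sin(120 deg) = 0.8660
  joint[1] = (0.0000, 0.0000) + 2.1 * (-0.5000, 0.8660) = (0.0000 + -1.0500, 0.0000 + 1.8187) = (-1.0500, 1.8187)
link 1: phi[1] = 120 + 75 = 195 deg
  cos(195 deg) = -0.9659, sin(195 deg) = -0.2588
  joint[2] = (-1.0500, 1.8187) + 3.2 * (-0.9659, -0.2588) = (-1.0500 + -3.0910, 1.8187 + -0.8282) = (-4.1410, 0.9904)
link 2: phi[2] = 120 + 75 + 120 = 315 deg
  cos(315 deg) = 0.7071, sin(315 deg) = -0.7071
  joint[3] = (-4.1410, 0.9904) + 5.6 * (0.7071, -0.7071) = (-4.1410 + 3.9598, 0.9904 + -3.9598) = (-0.1812, -2.9694)
link 3: phi[3] = 120 + 75 + 120 + 70 = 385 deg
  cos(385 deg) = 0.9063, sin(385 deg) = 0.4226
  joint[4] = (-0.1812, -2.9694) + 10.9 * (0.9063, 0.4226) = (-0.1812 + 9.8788, -2.9694 + 4.6065) = (9.6976, 1.6372)
End effector: (9.6976, 1.6372)

Answer: 9.6976 1.6372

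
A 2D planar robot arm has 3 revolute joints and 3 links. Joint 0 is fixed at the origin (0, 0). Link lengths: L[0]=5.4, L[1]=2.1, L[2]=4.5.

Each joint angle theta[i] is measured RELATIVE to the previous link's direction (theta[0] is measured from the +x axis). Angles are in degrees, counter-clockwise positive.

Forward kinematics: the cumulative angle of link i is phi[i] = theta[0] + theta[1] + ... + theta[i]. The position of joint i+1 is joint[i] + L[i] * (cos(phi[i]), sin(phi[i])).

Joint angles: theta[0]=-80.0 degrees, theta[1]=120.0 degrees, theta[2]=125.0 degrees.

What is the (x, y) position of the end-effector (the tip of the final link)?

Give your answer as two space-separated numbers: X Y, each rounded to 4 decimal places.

Answer: -1.8003 -2.8034

Derivation:
joint[0] = (0.0000, 0.0000)  (base)
link 0: phi[0] = -80 = -80 deg
  cos(-80 deg) = 0.1736, sin(-80 deg) = -0.9848
  joint[1] = (0.0000, 0.0000) + 5.4 * (0.1736, -0.9848) = (0.0000 + 0.9377, 0.0000 + -5.3180) = (0.9377, -5.3180)
link 1: phi[1] = -80 + 120 = 40 deg
  cos(40 deg) = 0.7660, sin(40 deg) = 0.6428
  joint[2] = (0.9377, -5.3180) + 2.1 * (0.7660, 0.6428) = (0.9377 + 1.6087, -5.3180 + 1.3499) = (2.5464, -3.9681)
link 2: phi[2] = -80 + 120 + 125 = 165 deg
  cos(165 deg) = -0.9659, sin(165 deg) = 0.2588
  joint[3] = (2.5464, -3.9681) + 4.5 * (-0.9659, 0.2588) = (2.5464 + -4.3467, -3.9681 + 1.1647) = (-1.8003, -2.8034)
End effector: (-1.8003, -2.8034)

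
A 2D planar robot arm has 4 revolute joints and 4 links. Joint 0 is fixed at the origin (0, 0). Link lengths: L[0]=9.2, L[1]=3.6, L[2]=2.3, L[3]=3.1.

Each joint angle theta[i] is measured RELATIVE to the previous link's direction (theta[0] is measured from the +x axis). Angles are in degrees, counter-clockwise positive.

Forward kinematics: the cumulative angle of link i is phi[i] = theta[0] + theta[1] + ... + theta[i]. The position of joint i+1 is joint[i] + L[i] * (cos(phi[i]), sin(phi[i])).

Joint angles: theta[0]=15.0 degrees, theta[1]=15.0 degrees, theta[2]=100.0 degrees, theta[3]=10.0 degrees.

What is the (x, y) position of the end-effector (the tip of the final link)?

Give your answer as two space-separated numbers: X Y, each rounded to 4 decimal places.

joint[0] = (0.0000, 0.0000)  (base)
link 0: phi[0] = 15 = 15 deg
  cos(15 deg) = 0.9659, sin(15 deg) = 0.2588
  joint[1] = (0.0000, 0.0000) + 9.2 * (0.9659, 0.2588) = (0.0000 + 8.8865, 0.0000 + 2.3811) = (8.8865, 2.3811)
link 1: phi[1] = 15 + 15 = 30 deg
  cos(30 deg) = 0.8660, sin(30 deg) = 0.5000
  joint[2] = (8.8865, 2.3811) + 3.6 * (0.8660, 0.5000) = (8.8865 + 3.1177, 2.3811 + 1.8000) = (12.0042, 4.1811)
link 2: phi[2] = 15 + 15 + 100 = 130 deg
  cos(130 deg) = -0.6428, sin(130 deg) = 0.7660
  joint[3] = (12.0042, 4.1811) + 2.3 * (-0.6428, 0.7660) = (12.0042 + -1.4784, 4.1811 + 1.7619) = (10.5258, 5.9430)
link 3: phi[3] = 15 + 15 + 100 + 10 = 140 deg
  cos(140 deg) = -0.7660, sin(140 deg) = 0.6428
  joint[4] = (10.5258, 5.9430) + 3.1 * (-0.7660, 0.6428) = (10.5258 + -2.3747, 5.9430 + 1.9926) = (8.1511, 7.9357)
End effector: (8.1511, 7.9357)

Answer: 8.1511 7.9357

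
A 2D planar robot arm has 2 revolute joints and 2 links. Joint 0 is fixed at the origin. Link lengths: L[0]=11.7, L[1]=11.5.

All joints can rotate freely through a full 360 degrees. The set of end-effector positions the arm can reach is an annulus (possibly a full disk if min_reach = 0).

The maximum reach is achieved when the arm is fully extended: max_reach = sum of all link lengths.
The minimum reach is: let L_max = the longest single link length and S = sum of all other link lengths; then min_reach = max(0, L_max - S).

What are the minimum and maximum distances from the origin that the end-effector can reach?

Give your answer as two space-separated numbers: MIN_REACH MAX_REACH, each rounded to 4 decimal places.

Answer: 0.2000 23.2000

Derivation:
Link lengths: [11.7, 11.5]
max_reach = 11.7 + 11.5 = 23.2
L_max = max([11.7, 11.5]) = 11.7
S (sum of others) = 23.2 - 11.7 = 11.5
min_reach = max(0, 11.7 - 11.5) = max(0, 0.2) = 0.2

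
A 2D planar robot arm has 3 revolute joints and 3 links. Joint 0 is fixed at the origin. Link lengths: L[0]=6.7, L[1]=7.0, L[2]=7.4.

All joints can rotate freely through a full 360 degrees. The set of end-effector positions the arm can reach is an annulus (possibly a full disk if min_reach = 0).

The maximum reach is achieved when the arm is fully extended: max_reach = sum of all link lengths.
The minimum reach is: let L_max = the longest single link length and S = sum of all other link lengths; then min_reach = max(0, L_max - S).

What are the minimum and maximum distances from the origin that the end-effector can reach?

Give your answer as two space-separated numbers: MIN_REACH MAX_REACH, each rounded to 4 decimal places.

Link lengths: [6.7, 7.0, 7.4]
max_reach = 6.7 + 7 + 7.4 = 21.1
L_max = max([6.7, 7.0, 7.4]) = 7.4
S (sum of others) = 21.1 - 7.4 = 13.7
min_reach = max(0, 7.4 - 13.7) = max(0, -6.3) = 0

Answer: 0.0000 21.1000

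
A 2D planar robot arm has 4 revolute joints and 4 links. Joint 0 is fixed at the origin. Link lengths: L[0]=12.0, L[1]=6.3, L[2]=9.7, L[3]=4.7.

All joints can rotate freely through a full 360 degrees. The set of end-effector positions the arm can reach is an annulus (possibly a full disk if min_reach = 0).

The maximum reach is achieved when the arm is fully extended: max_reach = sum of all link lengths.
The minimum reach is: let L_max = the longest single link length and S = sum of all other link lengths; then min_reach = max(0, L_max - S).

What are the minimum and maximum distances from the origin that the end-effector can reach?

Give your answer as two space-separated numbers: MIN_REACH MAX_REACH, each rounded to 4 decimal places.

Answer: 0.0000 32.7000

Derivation:
Link lengths: [12.0, 6.3, 9.7, 4.7]
max_reach = 12 + 6.3 + 9.7 + 4.7 = 32.7
L_max = max([12.0, 6.3, 9.7, 4.7]) = 12
S (sum of others) = 32.7 - 12 = 20.7
min_reach = max(0, 12 - 20.7) = max(0, -8.7) = 0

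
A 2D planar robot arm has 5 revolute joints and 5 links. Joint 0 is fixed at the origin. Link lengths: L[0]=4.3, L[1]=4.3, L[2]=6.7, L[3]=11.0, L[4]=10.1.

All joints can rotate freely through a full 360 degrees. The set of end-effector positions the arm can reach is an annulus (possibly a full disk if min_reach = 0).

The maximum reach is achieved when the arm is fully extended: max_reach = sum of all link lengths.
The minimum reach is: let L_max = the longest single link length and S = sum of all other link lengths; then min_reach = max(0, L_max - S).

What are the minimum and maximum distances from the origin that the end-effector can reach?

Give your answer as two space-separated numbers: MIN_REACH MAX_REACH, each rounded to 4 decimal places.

Link lengths: [4.3, 4.3, 6.7, 11.0, 10.1]
max_reach = 4.3 + 4.3 + 6.7 + 11 + 10.1 = 36.4
L_max = max([4.3, 4.3, 6.7, 11.0, 10.1]) = 11
S (sum of others) = 36.4 - 11 = 25.4
min_reach = max(0, 11 - 25.4) = max(0, -14.4) = 0

Answer: 0.0000 36.4000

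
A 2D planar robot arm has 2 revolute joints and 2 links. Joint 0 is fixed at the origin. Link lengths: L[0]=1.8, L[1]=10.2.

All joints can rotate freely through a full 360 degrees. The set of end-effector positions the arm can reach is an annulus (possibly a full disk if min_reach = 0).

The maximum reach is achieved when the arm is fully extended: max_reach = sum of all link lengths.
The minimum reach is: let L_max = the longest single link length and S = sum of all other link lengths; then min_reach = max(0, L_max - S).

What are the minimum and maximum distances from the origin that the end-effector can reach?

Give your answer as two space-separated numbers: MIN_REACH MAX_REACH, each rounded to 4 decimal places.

Answer: 8.4000 12.0000

Derivation:
Link lengths: [1.8, 10.2]
max_reach = 1.8 + 10.2 = 12
L_max = max([1.8, 10.2]) = 10.2
S (sum of others) = 12 - 10.2 = 1.8
min_reach = max(0, 10.2 - 1.8) = max(0, 8.4) = 8.4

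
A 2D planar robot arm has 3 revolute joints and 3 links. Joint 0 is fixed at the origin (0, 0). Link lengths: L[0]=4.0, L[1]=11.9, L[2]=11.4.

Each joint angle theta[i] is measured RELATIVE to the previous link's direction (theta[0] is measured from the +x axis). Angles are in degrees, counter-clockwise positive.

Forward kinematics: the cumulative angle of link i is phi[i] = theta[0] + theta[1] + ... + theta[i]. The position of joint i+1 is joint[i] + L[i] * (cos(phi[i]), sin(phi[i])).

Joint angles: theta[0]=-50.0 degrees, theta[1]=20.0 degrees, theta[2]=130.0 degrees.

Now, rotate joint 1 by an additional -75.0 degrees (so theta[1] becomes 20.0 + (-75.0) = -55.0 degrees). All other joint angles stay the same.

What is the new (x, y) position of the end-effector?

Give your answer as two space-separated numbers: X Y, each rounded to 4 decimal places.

Answer: 9.8231 -9.7408

Derivation:
joint[0] = (0.0000, 0.0000)  (base)
link 0: phi[0] = -50 = -50 deg
  cos(-50 deg) = 0.6428, sin(-50 deg) = -0.7660
  joint[1] = (0.0000, 0.0000) + 4 * (0.6428, -0.7660) = (0.0000 + 2.5712, 0.0000 + -3.0642) = (2.5712, -3.0642)
link 1: phi[1] = -50 + -55 = -105 deg
  cos(-105 deg) = -0.2588, sin(-105 deg) = -0.9659
  joint[2] = (2.5712, -3.0642) + 11.9 * (-0.2588, -0.9659) = (2.5712 + -3.0799, -3.0642 + -11.4945) = (-0.5088, -14.5587)
link 2: phi[2] = -50 + -55 + 130 = 25 deg
  cos(25 deg) = 0.9063, sin(25 deg) = 0.4226
  joint[3] = (-0.5088, -14.5587) + 11.4 * (0.9063, 0.4226) = (-0.5088 + 10.3319, -14.5587 + 4.8178) = (9.8231, -9.7408)
End effector: (9.8231, -9.7408)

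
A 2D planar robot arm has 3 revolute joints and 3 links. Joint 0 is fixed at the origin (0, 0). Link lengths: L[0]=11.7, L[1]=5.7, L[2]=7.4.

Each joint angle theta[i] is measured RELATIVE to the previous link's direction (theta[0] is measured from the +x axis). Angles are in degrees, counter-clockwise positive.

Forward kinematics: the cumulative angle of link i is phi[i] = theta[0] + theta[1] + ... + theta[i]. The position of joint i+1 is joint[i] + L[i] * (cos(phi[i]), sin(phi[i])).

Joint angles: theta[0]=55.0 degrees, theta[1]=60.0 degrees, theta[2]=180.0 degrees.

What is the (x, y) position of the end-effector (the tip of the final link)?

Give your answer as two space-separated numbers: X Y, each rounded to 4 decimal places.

Answer: 7.4293 8.0434

Derivation:
joint[0] = (0.0000, 0.0000)  (base)
link 0: phi[0] = 55 = 55 deg
  cos(55 deg) = 0.5736, sin(55 deg) = 0.8192
  joint[1] = (0.0000, 0.0000) + 11.7 * (0.5736, 0.8192) = (0.0000 + 6.7108, 0.0000 + 9.5841) = (6.7108, 9.5841)
link 1: phi[1] = 55 + 60 = 115 deg
  cos(115 deg) = -0.4226, sin(115 deg) = 0.9063
  joint[2] = (6.7108, 9.5841) + 5.7 * (-0.4226, 0.9063) = (6.7108 + -2.4089, 9.5841 + 5.1660) = (4.3019, 14.7500)
link 2: phi[2] = 55 + 60 + 180 = 295 deg
  cos(295 deg) = 0.4226, sin(295 deg) = -0.9063
  joint[3] = (4.3019, 14.7500) + 7.4 * (0.4226, -0.9063) = (4.3019 + 3.1274, 14.7500 + -6.7067) = (7.4293, 8.0434)
End effector: (7.4293, 8.0434)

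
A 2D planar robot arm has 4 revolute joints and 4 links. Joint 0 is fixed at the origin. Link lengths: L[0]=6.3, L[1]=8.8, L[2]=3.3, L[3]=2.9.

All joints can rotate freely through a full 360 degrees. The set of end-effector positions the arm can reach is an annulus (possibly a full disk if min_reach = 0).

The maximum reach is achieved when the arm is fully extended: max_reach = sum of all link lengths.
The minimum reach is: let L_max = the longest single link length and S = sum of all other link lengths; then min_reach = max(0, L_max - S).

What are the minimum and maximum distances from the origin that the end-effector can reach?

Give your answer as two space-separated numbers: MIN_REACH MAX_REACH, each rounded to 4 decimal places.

Link lengths: [6.3, 8.8, 3.3, 2.9]
max_reach = 6.3 + 8.8 + 3.3 + 2.9 = 21.3
L_max = max([6.3, 8.8, 3.3, 2.9]) = 8.8
S (sum of others) = 21.3 - 8.8 = 12.5
min_reach = max(0, 8.8 - 12.5) = max(0, -3.7) = 0

Answer: 0.0000 21.3000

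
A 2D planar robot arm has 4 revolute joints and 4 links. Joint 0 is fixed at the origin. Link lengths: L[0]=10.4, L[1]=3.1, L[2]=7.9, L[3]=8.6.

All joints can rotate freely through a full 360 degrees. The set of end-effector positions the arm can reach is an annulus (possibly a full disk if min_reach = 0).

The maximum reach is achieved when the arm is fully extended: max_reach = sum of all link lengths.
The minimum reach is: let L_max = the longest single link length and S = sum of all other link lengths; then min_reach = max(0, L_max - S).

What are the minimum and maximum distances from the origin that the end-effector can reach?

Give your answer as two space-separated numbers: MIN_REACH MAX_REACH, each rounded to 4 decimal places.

Link lengths: [10.4, 3.1, 7.9, 8.6]
max_reach = 10.4 + 3.1 + 7.9 + 8.6 = 30
L_max = max([10.4, 3.1, 7.9, 8.6]) = 10.4
S (sum of others) = 30 - 10.4 = 19.6
min_reach = max(0, 10.4 - 19.6) = max(0, -9.2) = 0

Answer: 0.0000 30.0000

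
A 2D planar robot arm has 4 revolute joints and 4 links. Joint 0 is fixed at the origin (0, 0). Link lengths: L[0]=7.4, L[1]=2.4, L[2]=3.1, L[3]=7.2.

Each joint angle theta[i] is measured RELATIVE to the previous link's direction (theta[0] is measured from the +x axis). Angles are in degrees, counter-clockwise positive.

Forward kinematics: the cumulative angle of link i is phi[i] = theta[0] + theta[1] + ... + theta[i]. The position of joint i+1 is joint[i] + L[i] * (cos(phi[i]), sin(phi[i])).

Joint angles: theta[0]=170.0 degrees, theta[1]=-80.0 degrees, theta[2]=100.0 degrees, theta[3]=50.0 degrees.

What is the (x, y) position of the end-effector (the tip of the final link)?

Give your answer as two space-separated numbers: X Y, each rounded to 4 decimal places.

joint[0] = (0.0000, 0.0000)  (base)
link 0: phi[0] = 170 = 170 deg
  cos(170 deg) = -0.9848, sin(170 deg) = 0.1736
  joint[1] = (0.0000, 0.0000) + 7.4 * (-0.9848, 0.1736) = (0.0000 + -7.2876, 0.0000 + 1.2850) = (-7.2876, 1.2850)
link 1: phi[1] = 170 + -80 = 90 deg
  cos(90 deg) = 0.0000, sin(90 deg) = 1.0000
  joint[2] = (-7.2876, 1.2850) + 2.4 * (0.0000, 1.0000) = (-7.2876 + 0.0000, 1.2850 + 2.4000) = (-7.2876, 3.6850)
link 2: phi[2] = 170 + -80 + 100 = 190 deg
  cos(190 deg) = -0.9848, sin(190 deg) = -0.1736
  joint[3] = (-7.2876, 3.6850) + 3.1 * (-0.9848, -0.1736) = (-7.2876 + -3.0529, 3.6850 + -0.5383) = (-10.3405, 3.1467)
link 3: phi[3] = 170 + -80 + 100 + 50 = 240 deg
  cos(240 deg) = -0.5000, sin(240 deg) = -0.8660
  joint[4] = (-10.3405, 3.1467) + 7.2 * (-0.5000, -0.8660) = (-10.3405 + -3.6000, 3.1467 + -6.2354) = (-13.9405, -3.0887)
End effector: (-13.9405, -3.0887)

Answer: -13.9405 -3.0887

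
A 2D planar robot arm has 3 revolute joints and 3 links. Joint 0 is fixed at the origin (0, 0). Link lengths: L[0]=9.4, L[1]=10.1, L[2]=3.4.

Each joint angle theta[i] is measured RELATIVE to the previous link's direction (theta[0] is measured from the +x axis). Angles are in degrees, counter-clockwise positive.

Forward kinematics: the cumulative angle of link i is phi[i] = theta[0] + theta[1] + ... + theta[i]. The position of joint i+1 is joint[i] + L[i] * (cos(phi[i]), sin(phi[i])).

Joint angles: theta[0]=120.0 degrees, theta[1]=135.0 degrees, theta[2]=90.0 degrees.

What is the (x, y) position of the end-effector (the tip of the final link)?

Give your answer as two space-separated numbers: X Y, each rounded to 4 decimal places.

Answer: -4.0299 -2.4952

Derivation:
joint[0] = (0.0000, 0.0000)  (base)
link 0: phi[0] = 120 = 120 deg
  cos(120 deg) = -0.5000, sin(120 deg) = 0.8660
  joint[1] = (0.0000, 0.0000) + 9.4 * (-0.5000, 0.8660) = (0.0000 + -4.7000, 0.0000 + 8.1406) = (-4.7000, 8.1406)
link 1: phi[1] = 120 + 135 = 255 deg
  cos(255 deg) = -0.2588, sin(255 deg) = -0.9659
  joint[2] = (-4.7000, 8.1406) + 10.1 * (-0.2588, -0.9659) = (-4.7000 + -2.6141, 8.1406 + -9.7559) = (-7.3141, -1.6152)
link 2: phi[2] = 120 + 135 + 90 = 345 deg
  cos(345 deg) = 0.9659, sin(345 deg) = -0.2588
  joint[3] = (-7.3141, -1.6152) + 3.4 * (0.9659, -0.2588) = (-7.3141 + 3.2841, -1.6152 + -0.8800) = (-4.0299, -2.4952)
End effector: (-4.0299, -2.4952)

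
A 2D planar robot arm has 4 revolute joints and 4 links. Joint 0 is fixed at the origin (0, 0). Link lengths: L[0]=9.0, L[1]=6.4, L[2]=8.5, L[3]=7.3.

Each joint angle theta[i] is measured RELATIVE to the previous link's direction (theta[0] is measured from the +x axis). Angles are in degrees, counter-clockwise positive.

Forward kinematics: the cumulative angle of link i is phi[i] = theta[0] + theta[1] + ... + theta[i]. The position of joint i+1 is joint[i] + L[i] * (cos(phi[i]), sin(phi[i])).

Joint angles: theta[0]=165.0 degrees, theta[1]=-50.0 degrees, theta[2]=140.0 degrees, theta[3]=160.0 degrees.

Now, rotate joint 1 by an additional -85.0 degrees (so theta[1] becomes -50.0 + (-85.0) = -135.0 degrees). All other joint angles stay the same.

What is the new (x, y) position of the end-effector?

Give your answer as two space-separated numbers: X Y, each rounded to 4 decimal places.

Answer: -5.1997 3.3554

Derivation:
joint[0] = (0.0000, 0.0000)  (base)
link 0: phi[0] = 165 = 165 deg
  cos(165 deg) = -0.9659, sin(165 deg) = 0.2588
  joint[1] = (0.0000, 0.0000) + 9 * (-0.9659, 0.2588) = (0.0000 + -8.6933, 0.0000 + 2.3294) = (-8.6933, 2.3294)
link 1: phi[1] = 165 + -135 = 30 deg
  cos(30 deg) = 0.8660, sin(30 deg) = 0.5000
  joint[2] = (-8.6933, 2.3294) + 6.4 * (0.8660, 0.5000) = (-8.6933 + 5.5426, 2.3294 + 3.2000) = (-3.1508, 5.5294)
link 2: phi[2] = 165 + -135 + 140 = 170 deg
  cos(170 deg) = -0.9848, sin(170 deg) = 0.1736
  joint[3] = (-3.1508, 5.5294) + 8.5 * (-0.9848, 0.1736) = (-3.1508 + -8.3709, 5.5294 + 1.4760) = (-11.5216, 7.0054)
link 3: phi[3] = 165 + -135 + 140 + 160 = 330 deg
  cos(330 deg) = 0.8660, sin(330 deg) = -0.5000
  joint[4] = (-11.5216, 7.0054) + 7.3 * (0.8660, -0.5000) = (-11.5216 + 6.3220, 7.0054 + -3.6500) = (-5.1997, 3.3554)
End effector: (-5.1997, 3.3554)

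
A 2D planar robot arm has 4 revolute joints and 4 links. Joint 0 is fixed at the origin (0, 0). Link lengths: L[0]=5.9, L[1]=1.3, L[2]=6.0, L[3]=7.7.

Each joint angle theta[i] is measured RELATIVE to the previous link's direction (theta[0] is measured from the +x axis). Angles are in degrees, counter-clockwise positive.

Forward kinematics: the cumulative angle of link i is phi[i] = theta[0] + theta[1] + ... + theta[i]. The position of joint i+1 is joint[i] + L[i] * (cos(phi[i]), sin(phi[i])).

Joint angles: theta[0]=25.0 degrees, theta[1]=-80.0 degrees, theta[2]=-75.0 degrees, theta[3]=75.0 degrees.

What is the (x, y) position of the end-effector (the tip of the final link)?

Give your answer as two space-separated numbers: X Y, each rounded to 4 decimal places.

Answer: 6.6527 -9.4752

Derivation:
joint[0] = (0.0000, 0.0000)  (base)
link 0: phi[0] = 25 = 25 deg
  cos(25 deg) = 0.9063, sin(25 deg) = 0.4226
  joint[1] = (0.0000, 0.0000) + 5.9 * (0.9063, 0.4226) = (0.0000 + 5.3472, 0.0000 + 2.4934) = (5.3472, 2.4934)
link 1: phi[1] = 25 + -80 = -55 deg
  cos(-55 deg) = 0.5736, sin(-55 deg) = -0.8192
  joint[2] = (5.3472, 2.4934) + 1.3 * (0.5736, -0.8192) = (5.3472 + 0.7456, 2.4934 + -1.0649) = (6.0929, 1.4286)
link 2: phi[2] = 25 + -80 + -75 = -130 deg
  cos(-130 deg) = -0.6428, sin(-130 deg) = -0.7660
  joint[3] = (6.0929, 1.4286) + 6 * (-0.6428, -0.7660) = (6.0929 + -3.8567, 1.4286 + -4.5963) = (2.2361, -3.1677)
link 3: phi[3] = 25 + -80 + -75 + 75 = -55 deg
  cos(-55 deg) = 0.5736, sin(-55 deg) = -0.8192
  joint[4] = (2.2361, -3.1677) + 7.7 * (0.5736, -0.8192) = (2.2361 + 4.4165, -3.1677 + -6.3075) = (6.6527, -9.4752)
End effector: (6.6527, -9.4752)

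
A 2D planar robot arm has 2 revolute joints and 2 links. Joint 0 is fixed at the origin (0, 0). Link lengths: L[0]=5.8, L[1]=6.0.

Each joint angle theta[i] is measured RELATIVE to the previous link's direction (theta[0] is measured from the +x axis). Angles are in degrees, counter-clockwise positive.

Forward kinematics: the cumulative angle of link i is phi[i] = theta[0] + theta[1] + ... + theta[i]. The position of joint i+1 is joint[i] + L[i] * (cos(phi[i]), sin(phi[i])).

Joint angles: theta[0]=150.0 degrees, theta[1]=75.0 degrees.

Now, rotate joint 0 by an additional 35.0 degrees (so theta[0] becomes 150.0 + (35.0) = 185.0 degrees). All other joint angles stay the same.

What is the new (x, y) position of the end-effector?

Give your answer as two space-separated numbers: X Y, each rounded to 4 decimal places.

Answer: -6.8198 -6.4143

Derivation:
joint[0] = (0.0000, 0.0000)  (base)
link 0: phi[0] = 185 = 185 deg
  cos(185 deg) = -0.9962, sin(185 deg) = -0.0872
  joint[1] = (0.0000, 0.0000) + 5.8 * (-0.9962, -0.0872) = (0.0000 + -5.7779, 0.0000 + -0.5055) = (-5.7779, -0.5055)
link 1: phi[1] = 185 + 75 = 260 deg
  cos(260 deg) = -0.1736, sin(260 deg) = -0.9848
  joint[2] = (-5.7779, -0.5055) + 6 * (-0.1736, -0.9848) = (-5.7779 + -1.0419, -0.5055 + -5.9088) = (-6.8198, -6.4143)
End effector: (-6.8198, -6.4143)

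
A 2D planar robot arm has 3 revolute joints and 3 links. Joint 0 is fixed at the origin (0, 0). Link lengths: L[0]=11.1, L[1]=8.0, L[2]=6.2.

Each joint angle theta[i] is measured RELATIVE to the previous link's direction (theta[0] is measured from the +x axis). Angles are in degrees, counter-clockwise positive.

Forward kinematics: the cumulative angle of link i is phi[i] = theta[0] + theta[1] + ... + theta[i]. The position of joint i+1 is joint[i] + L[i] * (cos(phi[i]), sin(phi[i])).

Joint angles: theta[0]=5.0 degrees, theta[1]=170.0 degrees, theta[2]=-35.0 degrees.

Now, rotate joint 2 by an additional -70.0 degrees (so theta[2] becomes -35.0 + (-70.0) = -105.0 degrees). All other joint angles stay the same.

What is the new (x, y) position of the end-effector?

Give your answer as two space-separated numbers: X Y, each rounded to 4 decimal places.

Answer: 5.2087 7.4908

Derivation:
joint[0] = (0.0000, 0.0000)  (base)
link 0: phi[0] = 5 = 5 deg
  cos(5 deg) = 0.9962, sin(5 deg) = 0.0872
  joint[1] = (0.0000, 0.0000) + 11.1 * (0.9962, 0.0872) = (0.0000 + 11.0578, 0.0000 + 0.9674) = (11.0578, 0.9674)
link 1: phi[1] = 5 + 170 = 175 deg
  cos(175 deg) = -0.9962, sin(175 deg) = 0.0872
  joint[2] = (11.0578, 0.9674) + 8 * (-0.9962, 0.0872) = (11.0578 + -7.9696, 0.9674 + 0.6972) = (3.0882, 1.6647)
link 2: phi[2] = 5 + 170 + -105 = 70 deg
  cos(70 deg) = 0.3420, sin(70 deg) = 0.9397
  joint[3] = (3.0882, 1.6647) + 6.2 * (0.3420, 0.9397) = (3.0882 + 2.1205, 1.6647 + 5.8261) = (5.2087, 7.4908)
End effector: (5.2087, 7.4908)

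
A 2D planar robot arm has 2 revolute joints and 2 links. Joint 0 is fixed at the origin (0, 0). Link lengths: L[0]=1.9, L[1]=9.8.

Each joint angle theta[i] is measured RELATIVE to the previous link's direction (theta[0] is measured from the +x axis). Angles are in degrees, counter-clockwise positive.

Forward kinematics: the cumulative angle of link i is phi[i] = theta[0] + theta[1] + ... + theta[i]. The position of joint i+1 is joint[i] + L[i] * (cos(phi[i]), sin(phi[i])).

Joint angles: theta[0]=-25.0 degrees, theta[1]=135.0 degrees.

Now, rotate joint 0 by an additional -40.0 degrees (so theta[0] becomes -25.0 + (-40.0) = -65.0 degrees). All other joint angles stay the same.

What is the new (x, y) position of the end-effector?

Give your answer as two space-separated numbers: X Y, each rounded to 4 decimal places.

Answer: 4.1548 7.4870

Derivation:
joint[0] = (0.0000, 0.0000)  (base)
link 0: phi[0] = -65 = -65 deg
  cos(-65 deg) = 0.4226, sin(-65 deg) = -0.9063
  joint[1] = (0.0000, 0.0000) + 1.9 * (0.4226, -0.9063) = (0.0000 + 0.8030, 0.0000 + -1.7220) = (0.8030, -1.7220)
link 1: phi[1] = -65 + 135 = 70 deg
  cos(70 deg) = 0.3420, sin(70 deg) = 0.9397
  joint[2] = (0.8030, -1.7220) + 9.8 * (0.3420, 0.9397) = (0.8030 + 3.3518, -1.7220 + 9.2090) = (4.1548, 7.4870)
End effector: (4.1548, 7.4870)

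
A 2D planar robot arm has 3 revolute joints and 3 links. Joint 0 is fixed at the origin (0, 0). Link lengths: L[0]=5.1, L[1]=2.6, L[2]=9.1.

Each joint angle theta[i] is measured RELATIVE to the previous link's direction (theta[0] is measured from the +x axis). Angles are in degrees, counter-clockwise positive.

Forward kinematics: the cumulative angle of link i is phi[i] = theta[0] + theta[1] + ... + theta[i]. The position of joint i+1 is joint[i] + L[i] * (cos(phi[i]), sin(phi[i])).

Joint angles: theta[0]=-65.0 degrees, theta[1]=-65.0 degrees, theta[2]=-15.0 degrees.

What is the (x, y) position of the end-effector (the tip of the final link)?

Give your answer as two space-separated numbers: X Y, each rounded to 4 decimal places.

Answer: -6.9702 -11.8334

Derivation:
joint[0] = (0.0000, 0.0000)  (base)
link 0: phi[0] = -65 = -65 deg
  cos(-65 deg) = 0.4226, sin(-65 deg) = -0.9063
  joint[1] = (0.0000, 0.0000) + 5.1 * (0.4226, -0.9063) = (0.0000 + 2.1554, 0.0000 + -4.6222) = (2.1554, -4.6222)
link 1: phi[1] = -65 + -65 = -130 deg
  cos(-130 deg) = -0.6428, sin(-130 deg) = -0.7660
  joint[2] = (2.1554, -4.6222) + 2.6 * (-0.6428, -0.7660) = (2.1554 + -1.6712, -4.6222 + -1.9917) = (0.4841, -6.6139)
link 2: phi[2] = -65 + -65 + -15 = -145 deg
  cos(-145 deg) = -0.8192, sin(-145 deg) = -0.5736
  joint[3] = (0.4841, -6.6139) + 9.1 * (-0.8192, -0.5736) = (0.4841 + -7.4543, -6.6139 + -5.2195) = (-6.9702, -11.8334)
End effector: (-6.9702, -11.8334)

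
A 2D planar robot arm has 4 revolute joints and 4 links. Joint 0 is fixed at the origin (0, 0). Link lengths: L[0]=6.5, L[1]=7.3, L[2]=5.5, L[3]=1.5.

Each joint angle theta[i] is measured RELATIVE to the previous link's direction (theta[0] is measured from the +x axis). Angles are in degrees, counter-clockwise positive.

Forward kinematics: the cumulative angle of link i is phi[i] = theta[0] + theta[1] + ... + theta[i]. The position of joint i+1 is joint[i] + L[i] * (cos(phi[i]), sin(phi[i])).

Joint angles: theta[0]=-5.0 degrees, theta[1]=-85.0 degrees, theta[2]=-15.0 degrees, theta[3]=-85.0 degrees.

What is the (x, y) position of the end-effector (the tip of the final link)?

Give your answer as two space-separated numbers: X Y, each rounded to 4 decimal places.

Answer: 3.5745 -12.9186

Derivation:
joint[0] = (0.0000, 0.0000)  (base)
link 0: phi[0] = -5 = -5 deg
  cos(-5 deg) = 0.9962, sin(-5 deg) = -0.0872
  joint[1] = (0.0000, 0.0000) + 6.5 * (0.9962, -0.0872) = (0.0000 + 6.4753, 0.0000 + -0.5665) = (6.4753, -0.5665)
link 1: phi[1] = -5 + -85 = -90 deg
  cos(-90 deg) = 0.0000, sin(-90 deg) = -1.0000
  joint[2] = (6.4753, -0.5665) + 7.3 * (0.0000, -1.0000) = (6.4753 + 0.0000, -0.5665 + -7.3000) = (6.4753, -7.8665)
link 2: phi[2] = -5 + -85 + -15 = -105 deg
  cos(-105 deg) = -0.2588, sin(-105 deg) = -0.9659
  joint[3] = (6.4753, -7.8665) + 5.5 * (-0.2588, -0.9659) = (6.4753 + -1.4235, -7.8665 + -5.3126) = (5.0518, -13.1791)
link 3: phi[3] = -5 + -85 + -15 + -85 = -190 deg
  cos(-190 deg) = -0.9848, sin(-190 deg) = 0.1736
  joint[4] = (5.0518, -13.1791) + 1.5 * (-0.9848, 0.1736) = (5.0518 + -1.4772, -13.1791 + 0.2605) = (3.5745, -12.9186)
End effector: (3.5745, -12.9186)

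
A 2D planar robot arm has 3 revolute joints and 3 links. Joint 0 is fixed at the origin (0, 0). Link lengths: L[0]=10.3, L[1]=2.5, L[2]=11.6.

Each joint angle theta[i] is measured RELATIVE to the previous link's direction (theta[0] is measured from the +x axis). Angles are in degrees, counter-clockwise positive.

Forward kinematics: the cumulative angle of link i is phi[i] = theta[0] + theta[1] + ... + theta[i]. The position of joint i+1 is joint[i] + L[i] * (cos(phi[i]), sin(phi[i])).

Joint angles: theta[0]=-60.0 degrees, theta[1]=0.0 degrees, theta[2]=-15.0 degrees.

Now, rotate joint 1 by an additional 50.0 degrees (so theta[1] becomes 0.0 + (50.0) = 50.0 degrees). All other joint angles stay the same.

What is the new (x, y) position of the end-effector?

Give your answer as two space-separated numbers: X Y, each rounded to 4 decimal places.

joint[0] = (0.0000, 0.0000)  (base)
link 0: phi[0] = -60 = -60 deg
  cos(-60 deg) = 0.5000, sin(-60 deg) = -0.8660
  joint[1] = (0.0000, 0.0000) + 10.3 * (0.5000, -0.8660) = (0.0000 + 5.1500, 0.0000 + -8.9201) = (5.1500, -8.9201)
link 1: phi[1] = -60 + 50 = -10 deg
  cos(-10 deg) = 0.9848, sin(-10 deg) = -0.1736
  joint[2] = (5.1500, -8.9201) + 2.5 * (0.9848, -0.1736) = (5.1500 + 2.4620, -8.9201 + -0.4341) = (7.6120, -9.3542)
link 2: phi[2] = -60 + 50 + -15 = -25 deg
  cos(-25 deg) = 0.9063, sin(-25 deg) = -0.4226
  joint[3] = (7.6120, -9.3542) + 11.6 * (0.9063, -0.4226) = (7.6120 + 10.5132, -9.3542 + -4.9024) = (18.1252, -14.2566)
End effector: (18.1252, -14.2566)

Answer: 18.1252 -14.2566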